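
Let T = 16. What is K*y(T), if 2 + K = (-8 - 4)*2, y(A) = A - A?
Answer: 0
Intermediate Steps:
y(A) = 0
K = -26 (K = -2 + (-8 - 4)*2 = -2 - 12*2 = -2 - 24 = -26)
K*y(T) = -26*0 = 0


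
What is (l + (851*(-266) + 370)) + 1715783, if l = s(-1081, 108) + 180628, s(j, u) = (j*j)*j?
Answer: -1261544026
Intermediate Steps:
s(j, u) = j³ (s(j, u) = j²*j = j³)
l = -1263033813 (l = (-1081)³ + 180628 = -1263214441 + 180628 = -1263033813)
(l + (851*(-266) + 370)) + 1715783 = (-1263033813 + (851*(-266) + 370)) + 1715783 = (-1263033813 + (-226366 + 370)) + 1715783 = (-1263033813 - 225996) + 1715783 = -1263259809 + 1715783 = -1261544026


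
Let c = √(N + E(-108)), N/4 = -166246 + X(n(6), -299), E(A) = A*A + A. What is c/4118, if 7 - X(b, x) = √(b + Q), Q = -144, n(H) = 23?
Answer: √(-163350 - 11*I)/2059 ≈ 6.6092e-6 - 0.19629*I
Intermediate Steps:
E(A) = A + A² (E(A) = A² + A = A + A²)
X(b, x) = 7 - √(-144 + b) (X(b, x) = 7 - √(b - 144) = 7 - √(-144 + b))
N = -664956 - 44*I (N = 4*(-166246 + (7 - √(-144 + 23))) = 4*(-166246 + (7 - √(-121))) = 4*(-166246 + (7 - 11*I)) = 4*(-166239 - 11*I) = -664956 - 44*I ≈ -6.6496e+5 - 44.0*I)
c = √(-653400 - 44*I) (c = √((-664956 - 44*I) - 108*(1 - 108)) = √((-664956 - 44*I) - 108*(-107)) = √((-664956 - 44*I) + 11556) = √(-653400 - 44*I) ≈ 0.027 - 808.33*I)
c/4118 = (2*√(-163350 - 11*I))/4118 = (2*√(-163350 - 11*I))*(1/4118) = √(-163350 - 11*I)/2059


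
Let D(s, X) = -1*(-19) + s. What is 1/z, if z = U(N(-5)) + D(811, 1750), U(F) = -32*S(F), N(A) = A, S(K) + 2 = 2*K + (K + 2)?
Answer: 1/1310 ≈ 0.00076336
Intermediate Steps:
S(K) = 3*K (S(K) = -2 + (2*K + (K + 2)) = -2 + (2*K + (2 + K)) = -2 + (2 + 3*K) = 3*K)
D(s, X) = 19 + s
U(F) = -96*F
z = 1310 (z = -96*(-5) + (19 + 811) = 480 + 830 = 1310)
1/z = 1/1310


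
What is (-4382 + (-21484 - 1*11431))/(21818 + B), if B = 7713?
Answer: -37297/29531 ≈ -1.2630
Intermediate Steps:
(-4382 + (-21484 - 1*11431))/(21818 + B) = (-4382 + (-21484 - 1*11431))/(21818 + 7713) = (-4382 + (-21484 - 11431))/29531 = (-4382 - 32915)*(1/29531) = -37297*1/29531 = -37297/29531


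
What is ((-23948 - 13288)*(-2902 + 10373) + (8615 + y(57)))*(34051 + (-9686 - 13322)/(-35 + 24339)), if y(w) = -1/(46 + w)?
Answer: -47805670052786724/5047 ≈ -9.4721e+12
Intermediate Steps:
((-23948 - 13288)*(-2902 + 10373) + (8615 + y(57)))*(34051 + (-9686 - 13322)/(-35 + 24339)) = ((-23948 - 13288)*(-2902 + 10373) + (8615 - 1/(46 + 57)))*(34051 + (-9686 - 13322)/(-35 + 24339)) = (-37236*7471 + (8615 - 1/103))*(34051 - 23008/24304) = (-278190156 + (8615 - 1*1/103))*(34051 - 23008*1/24304) = (-278190156 + (8615 - 1/103))*(34051 - 1438/1519) = (-278190156 + 887344/103)*(51722031/1519) = -28652698724/103*51722031/1519 = -47805670052786724/5047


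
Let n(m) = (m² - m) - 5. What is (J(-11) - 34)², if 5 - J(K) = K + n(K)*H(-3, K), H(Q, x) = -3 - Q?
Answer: 324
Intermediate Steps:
n(m) = -5 + m² - m
J(K) = 5 - K (J(K) = 5 - (K + (-5 + K² - K)*(-3 - 1*(-3))) = 5 - (K + (-5 + K² - K)*(-3 + 3)) = 5 - (K + (-5 + K² - K)*0) = 5 - (K + 0) = 5 - K)
(J(-11) - 34)² = ((5 - 1*(-11)) - 34)² = ((5 + 11) - 34)² = (16 - 34)² = (-18)² = 324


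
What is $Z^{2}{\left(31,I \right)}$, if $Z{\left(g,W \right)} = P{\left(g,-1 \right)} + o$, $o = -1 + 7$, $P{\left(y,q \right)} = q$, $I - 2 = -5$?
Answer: $25$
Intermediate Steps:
$I = -3$ ($I = 2 - 5 = -3$)
$o = 6$
$Z{\left(g,W \right)} = 5$ ($Z{\left(g,W \right)} = -1 + 6 = 5$)
$Z^{2}{\left(31,I \right)} = 5^{2} = 25$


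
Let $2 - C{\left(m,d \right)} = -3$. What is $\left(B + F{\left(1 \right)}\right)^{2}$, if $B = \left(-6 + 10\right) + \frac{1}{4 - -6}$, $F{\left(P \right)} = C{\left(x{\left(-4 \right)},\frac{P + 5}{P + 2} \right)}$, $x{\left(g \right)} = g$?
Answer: $\frac{8281}{100} \approx 82.81$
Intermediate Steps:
$C{\left(m,d \right)} = 5$ ($C{\left(m,d \right)} = 2 - -3 = 2 + 3 = 5$)
$F{\left(P \right)} = 5$
$B = \frac{41}{10}$ ($B = 4 + \frac{1}{4 + 6} = 4 + \frac{1}{10} = \frac{41}{10} \approx 4.1$)
$\left(B + F{\left(1 \right)}\right)^{2} = \left(\frac{41}{10} + 5\right)^{2} = \left(\frac{91}{10}\right)^{2} = \frac{8281}{100}$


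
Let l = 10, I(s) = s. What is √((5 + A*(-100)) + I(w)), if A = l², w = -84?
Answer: I*√10079 ≈ 100.39*I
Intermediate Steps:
A = 100 (A = 10² = 100)
√((5 + A*(-100)) + I(w)) = √((5 + 100*(-100)) - 84) = √((5 - 10000) - 84) = √(-9995 - 84) = √(-10079) = I*√10079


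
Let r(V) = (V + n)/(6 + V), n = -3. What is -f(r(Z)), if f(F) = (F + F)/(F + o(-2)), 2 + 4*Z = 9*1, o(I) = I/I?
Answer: 5/13 ≈ 0.38462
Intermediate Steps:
o(I) = 1
Z = 7/4 (Z = -½ + (9*1)/4 = -½ + (¼)*9 = -½ + 9/4 = 7/4 ≈ 1.7500)
r(V) = (-3 + V)/(6 + V) (r(V) = (V - 3)/(6 + V) = (-3 + V)/(6 + V))
f(F) = 2*F/(1 + F) (f(F) = (F + F)/(F + 1) = (2*F)/(1 + F) = 2*F/(1 + F))
-f(r(Z)) = -2*(-3 + 7/4)/(6 + 7/4)/(1 + (-3 + 7/4)/(6 + 7/4)) = -2*-5/4/(31/4)/(1 - 5/4/(31/4)) = -2*(4/31)*(-5/4)/(1 + (4/31)*(-5/4)) = -2*(-5)/(31*(1 - 5/31)) = -2*(-5)/(31*26/31) = -2*(-5)*31/(31*26) = -1*(-5/13) = 5/13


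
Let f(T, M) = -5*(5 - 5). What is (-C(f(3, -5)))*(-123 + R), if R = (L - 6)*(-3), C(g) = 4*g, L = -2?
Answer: 0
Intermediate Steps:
f(T, M) = 0 (f(T, M) = -5*0 = 0)
R = 24 (R = (-2 - 6)*(-3) = -8*(-3) = 24)
(-C(f(3, -5)))*(-123 + R) = (-4*0)*(-123 + 24) = -1*0*(-99) = 0*(-99) = 0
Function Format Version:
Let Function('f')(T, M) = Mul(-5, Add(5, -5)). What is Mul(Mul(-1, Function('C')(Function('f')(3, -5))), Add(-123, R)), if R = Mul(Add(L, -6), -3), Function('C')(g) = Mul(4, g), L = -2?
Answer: 0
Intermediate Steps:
Function('f')(T, M) = 0 (Function('f')(T, M) = Mul(-5, 0) = 0)
R = 24 (R = Mul(Add(-2, -6), -3) = Mul(-8, -3) = 24)
Mul(Mul(-1, Function('C')(Function('f')(3, -5))), Add(-123, R)) = Mul(Mul(-1, Mul(4, 0)), Add(-123, 24)) = Mul(Mul(-1, 0), -99) = Mul(0, -99) = 0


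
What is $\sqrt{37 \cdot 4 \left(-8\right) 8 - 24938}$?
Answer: $i \sqrt{34410} \approx 185.5 i$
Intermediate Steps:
$\sqrt{37 \cdot 4 \left(-8\right) 8 - 24938} = \sqrt{37 \left(\left(-32\right) 8\right) - 24938} = \sqrt{37 \left(-256\right) - 24938} = \sqrt{-9472 - 24938} = \sqrt{-34410} = i \sqrt{34410}$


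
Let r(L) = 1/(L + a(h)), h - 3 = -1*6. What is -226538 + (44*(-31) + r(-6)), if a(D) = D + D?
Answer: -2734825/12 ≈ -2.2790e+5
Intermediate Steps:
h = -3 (h = 3 - 1*6 = 3 - 6 = -3)
a(D) = 2*D
r(L) = 1/(-6 + L) (r(L) = 1/(L + 2*(-3)) = 1/(L - 6) = 1/(-6 + L))
-226538 + (44*(-31) + r(-6)) = -226538 + (44*(-31) + 1/(-6 - 6)) = -226538 + (-1364 + 1/(-12)) = -226538 + (-1364 - 1/12) = -226538 - 16369/12 = -2734825/12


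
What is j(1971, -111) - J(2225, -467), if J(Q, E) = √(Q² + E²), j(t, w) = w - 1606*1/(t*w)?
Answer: -332645/2997 - √5168714 ≈ -2384.5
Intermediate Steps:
j(t, w) = w - 1606/(t*w)
J(Q, E) = √(E² + Q²)
j(1971, -111) - J(2225, -467) = (-111 - 1606/(1971*(-111))) - √((-467)² + 2225²) = (-111 - 1606*1/1971*(-1/111)) - √(218089 + 4950625) = (-111 + 22/2997) - √5168714 = -332645/2997 - √5168714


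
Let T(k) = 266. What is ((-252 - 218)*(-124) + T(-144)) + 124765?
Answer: 183311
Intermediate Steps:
((-252 - 218)*(-124) + T(-144)) + 124765 = ((-252 - 218)*(-124) + 266) + 124765 = (-470*(-124) + 266) + 124765 = (58280 + 266) + 124765 = 58546 + 124765 = 183311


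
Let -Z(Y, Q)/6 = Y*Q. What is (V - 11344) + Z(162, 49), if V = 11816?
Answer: -47156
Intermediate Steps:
Z(Y, Q) = -6*Q*Y (Z(Y, Q) = -6*Y*Q = -6*Q*Y)
(V - 11344) + Z(162, 49) = (11816 - 11344) - 6*49*162 = 472 - 47628 = -47156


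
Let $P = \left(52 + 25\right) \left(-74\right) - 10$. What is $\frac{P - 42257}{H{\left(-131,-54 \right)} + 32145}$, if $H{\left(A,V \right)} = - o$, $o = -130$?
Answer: $- \frac{9593}{6455} \approx -1.4861$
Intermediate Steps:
$P = -5708$ ($P = 77 \left(-74\right) - 10 = -5698 - 10 = -5708$)
$H{\left(A,V \right)} = 130$ ($H{\left(A,V \right)} = \left(-1\right) \left(-130\right) = 130$)
$\frac{P - 42257}{H{\left(-131,-54 \right)} + 32145} = \frac{-5708 - 42257}{130 + 32145} = - \frac{47965}{32275} = \left(-47965\right) \frac{1}{32275} = - \frac{9593}{6455}$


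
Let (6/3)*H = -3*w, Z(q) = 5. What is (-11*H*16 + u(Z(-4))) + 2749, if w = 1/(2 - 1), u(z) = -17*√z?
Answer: 3013 - 17*√5 ≈ 2975.0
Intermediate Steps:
w = 1 (w = 1/1 = 1)
H = -3/2 (H = (-3*1)/2 = (½)*(-3) = -3/2 ≈ -1.5000)
(-11*H*16 + u(Z(-4))) + 2749 = (-11*(-3/2)*16 - 17*√5) + 2749 = ((33/2)*16 - 17*√5) + 2749 = (264 - 17*√5) + 2749 = 3013 - 17*√5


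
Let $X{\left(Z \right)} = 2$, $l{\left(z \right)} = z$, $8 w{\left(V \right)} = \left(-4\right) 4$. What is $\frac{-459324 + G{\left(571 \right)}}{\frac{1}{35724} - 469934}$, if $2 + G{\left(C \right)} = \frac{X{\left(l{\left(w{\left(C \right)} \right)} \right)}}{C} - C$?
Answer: $\frac{1876232946588}{1917180716953} \approx 0.97864$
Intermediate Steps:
$w{\left(V \right)} = -2$ ($w{\left(V \right)} = \frac{\left(-4\right) 4}{8} = \frac{1}{8} \left(-16\right) = -2$)
$G{\left(C \right)} = -2 - C + \frac{2}{C}$ ($G{\left(C \right)} = -2 - \left(C - \frac{2}{C}\right) = -2 - C + \frac{2}{C}$)
$\frac{-459324 + G{\left(571 \right)}}{\frac{1}{35724} - 469934} = \frac{-459324 - \left(573 - \frac{2}{571}\right)}{\frac{1}{35724} - 469934} = \frac{-459324 - \frac{327181}{571}}{\frac{1}{35724} - 469934} = \frac{-459324 - \frac{327181}{571}}{- \frac{16787922215}{35724}} = \left(-459324 - \frac{327181}{571}\right) \left(- \frac{35724}{16787922215}\right) = \left(- \frac{262601185}{571}\right) \left(- \frac{35724}{16787922215}\right) = \frac{1876232946588}{1917180716953}$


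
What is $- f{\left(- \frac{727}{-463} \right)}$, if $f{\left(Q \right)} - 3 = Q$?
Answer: $- \frac{2116}{463} \approx -4.5702$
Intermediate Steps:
$f{\left(Q \right)} = 3 + Q$
$- f{\left(- \frac{727}{-463} \right)} = - (3 - \frac{727}{-463}) = - (3 - - \frac{727}{463}) = - (3 + \frac{727}{463}) = \left(-1\right) \frac{2116}{463} = - \frac{2116}{463}$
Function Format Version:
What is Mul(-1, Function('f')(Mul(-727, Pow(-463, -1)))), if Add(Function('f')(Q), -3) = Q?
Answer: Rational(-2116, 463) ≈ -4.5702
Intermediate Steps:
Function('f')(Q) = Add(3, Q)
Mul(-1, Function('f')(Mul(-727, Pow(-463, -1)))) = Mul(-1, Add(3, Mul(-727, Pow(-463, -1)))) = Mul(-1, Add(3, Mul(-727, Rational(-1, 463)))) = Mul(-1, Add(3, Rational(727, 463))) = Mul(-1, Rational(2116, 463)) = Rational(-2116, 463)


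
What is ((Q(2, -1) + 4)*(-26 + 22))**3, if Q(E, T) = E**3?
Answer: -110592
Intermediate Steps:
((Q(2, -1) + 4)*(-26 + 22))**3 = ((2**3 + 4)*(-26 + 22))**3 = ((8 + 4)*(-4))**3 = (12*(-4))**3 = (-48)**3 = -110592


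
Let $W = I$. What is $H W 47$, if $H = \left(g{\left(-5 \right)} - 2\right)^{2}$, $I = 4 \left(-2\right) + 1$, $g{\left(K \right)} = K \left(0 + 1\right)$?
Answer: $-16121$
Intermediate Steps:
$g{\left(K \right)} = K$ ($g{\left(K \right)} = K 1 = K$)
$I = -7$ ($I = -8 + 1 = -7$)
$W = -7$
$H = 49$ ($H = \left(-5 - 2\right)^{2} = \left(-7\right)^{2} = 49$)
$H W 47 = 49 \left(-7\right) 47 = \left(-343\right) 47 = -16121$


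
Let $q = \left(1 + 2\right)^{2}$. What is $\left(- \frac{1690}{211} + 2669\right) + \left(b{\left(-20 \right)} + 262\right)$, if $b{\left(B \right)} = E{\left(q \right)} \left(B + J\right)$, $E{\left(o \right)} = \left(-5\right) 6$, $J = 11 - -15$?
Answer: $\frac{578771}{211} \approx 2743.0$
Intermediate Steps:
$q = 9$ ($q = 3^{2} = 9$)
$J = 26$ ($J = 11 + 15 = 26$)
$E{\left(o \right)} = -30$
$b{\left(B \right)} = -780 - 30 B$ ($b{\left(B \right)} = - 30 \left(B + 26\right) = - 30 \left(26 + B\right) = -780 - 30 B$)
$\left(- \frac{1690}{211} + 2669\right) + \left(b{\left(-20 \right)} + 262\right) = \left(- \frac{1690}{211} + 2669\right) + \left(\left(-780 - -600\right) + 262\right) = \left(\left(-1690\right) \frac{1}{211} + 2669\right) + \left(\left(-780 + 600\right) + 262\right) = \left(- \frac{1690}{211} + 2669\right) + \left(-180 + 262\right) = \frac{561469}{211} + 82 = \frac{578771}{211}$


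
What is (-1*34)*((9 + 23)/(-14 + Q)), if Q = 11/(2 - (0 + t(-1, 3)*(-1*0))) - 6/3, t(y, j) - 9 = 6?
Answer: 2176/21 ≈ 103.62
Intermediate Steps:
t(y, j) = 15 (t(y, j) = 9 + 6 = 15)
Q = 7/2 (Q = 11/(2 - (0 + 15*(-1*0))) - 6/3 = 11/(2 - (0 + 15*0)) - 6*⅓ = 11/(2 - (0 + 0)) - 2 = 11/(2 - 1*0) - 2 = 11/(2 + 0) - 2 = 11/2 - 2 = 7/2 ≈ 3.5000)
(-1*34)*((9 + 23)/(-14 + Q)) = (-1*34)*((9 + 23)/(-14 + 7/2)) = -1088/(-21/2) = -1088*(-2)/21 = -34*(-64/21) = 2176/21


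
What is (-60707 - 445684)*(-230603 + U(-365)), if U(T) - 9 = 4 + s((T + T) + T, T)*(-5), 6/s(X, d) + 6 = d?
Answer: 43321172764260/371 ≈ 1.1677e+11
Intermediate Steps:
s(X, d) = 6/(-6 + d)
U(T) = 13 - 30/(-6 + T) (U(T) = 9 + (4 + (6/(-6 + T))*(-5)) = 9 + (4 - 30/(-6 + T)) = 13 - 30/(-6 + T))
(-60707 - 445684)*(-230603 + U(-365)) = (-60707 - 445684)*(-230603 + (-108 + 13*(-365))/(-6 - 365)) = -506391*(-230603 + (-108 - 4745)/(-371)) = -506391*(-230603 - 1/371*(-4853)) = -506391*(-230603 + 4853/371) = -506391*(-85548860/371) = 43321172764260/371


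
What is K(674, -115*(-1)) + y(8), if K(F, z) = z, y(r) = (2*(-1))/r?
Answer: 459/4 ≈ 114.75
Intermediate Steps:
y(r) = -2/r
K(674, -115*(-1)) + y(8) = -115*(-1) - 2/8 = 115 - 2*1/8 = 115 - 1/4 = 459/4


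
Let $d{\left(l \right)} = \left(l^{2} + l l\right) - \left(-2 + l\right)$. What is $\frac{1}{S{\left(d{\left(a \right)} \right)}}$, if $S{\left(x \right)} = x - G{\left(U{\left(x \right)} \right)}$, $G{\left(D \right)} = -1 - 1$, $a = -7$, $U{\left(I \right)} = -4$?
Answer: $\frac{1}{109} \approx 0.0091743$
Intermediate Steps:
$G{\left(D \right)} = -2$ ($G{\left(D \right)} = -1 - 1 = -2$)
$d{\left(l \right)} = 2 - l + 2 l^{2}$ ($d{\left(l \right)} = \left(l^{2} + l^{2}\right) - \left(-2 + l\right) = 2 l^{2} - \left(-2 + l\right) = 2 - l + 2 l^{2}$)
$S{\left(x \right)} = 2 + x$ ($S{\left(x \right)} = x - -2 = x + 2 = 2 + x$)
$\frac{1}{S{\left(d{\left(a \right)} \right)}} = \frac{1}{2 + \left(2 - -7 + 2 \left(-7\right)^{2}\right)} = \frac{1}{2 + \left(2 + 7 + 2 \cdot 49\right)} = \frac{1}{2 + \left(2 + 7 + 98\right)} = \frac{1}{2 + 107} = \frac{1}{109}$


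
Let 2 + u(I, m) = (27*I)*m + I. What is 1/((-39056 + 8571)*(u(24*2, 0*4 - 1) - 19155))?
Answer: 1/622046425 ≈ 1.6076e-9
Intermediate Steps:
u(I, m) = -2 + I + 27*I*m (u(I, m) = -2 + ((27*I)*m + I) = -2 + (27*I*m + I) = -2 + (I + 27*I*m) = -2 + I + 27*I*m)
1/((-39056 + 8571)*(u(24*2, 0*4 - 1) - 19155)) = 1/((-39056 + 8571)*((-2 + 24*2 + 27*(24*2)*(0*4 - 1)) - 19155)) = 1/(-30485*((-2 + 48 + 27*48*(0 - 1)) - 19155)) = 1/(-30485*((-2 + 48 + 27*48*(-1)) - 19155)) = 1/(-30485*((-2 + 48 - 1296) - 19155)) = 1/(-30485*(-1250 - 19155)) = 1/(-30485*(-20405)) = 1/622046425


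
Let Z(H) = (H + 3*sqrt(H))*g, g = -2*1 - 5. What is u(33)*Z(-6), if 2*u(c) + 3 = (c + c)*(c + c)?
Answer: 91413 - 91413*I*sqrt(6)/2 ≈ 91413.0 - 1.1196e+5*I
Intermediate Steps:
g = -7 (g = -2 - 5 = -7)
u(c) = -3/2 + 2*c**2 (u(c) = -3/2 + ((c + c)*(c + c))/2 = -3/2 + ((2*c)*(2*c))/2 = -3/2 + (4*c**2)/2 = -3/2 + 2*c**2)
Z(H) = -21*sqrt(H) - 7*H (Z(H) = (H + 3*sqrt(H))*(-7) = -21*sqrt(H) - 7*H)
u(33)*Z(-6) = (-3/2 + 2*33**2)*(-21*I*sqrt(6) - 7*(-6)) = (-3/2 + 2*1089)*(-21*I*sqrt(6) + 42) = (-3/2 + 2178)*(-21*I*sqrt(6) + 42) = 4353*(42 - 21*I*sqrt(6))/2 = 91413 - 91413*I*sqrt(6)/2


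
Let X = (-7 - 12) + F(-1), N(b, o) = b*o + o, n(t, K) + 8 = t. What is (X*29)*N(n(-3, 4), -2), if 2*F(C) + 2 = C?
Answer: -11890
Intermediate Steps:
n(t, K) = -8 + t
N(b, o) = o + b*o
F(C) = -1 + C/2
X = -41/2 (X = (-7 - 12) + (-1 + (½)*(-1)) = -19 + (-1 - ½) = -19 - 3/2 = -41/2 ≈ -20.500)
(X*29)*N(n(-3, 4), -2) = (-41/2*29)*(-2*(1 + (-8 - 3))) = -(-1189)*(1 - 11) = -(-1189)*(-10) = -1189/2*20 = -11890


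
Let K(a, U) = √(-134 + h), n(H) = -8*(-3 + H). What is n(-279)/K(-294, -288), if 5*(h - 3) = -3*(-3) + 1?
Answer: -752*I*√129/43 ≈ -198.63*I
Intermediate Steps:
h = 5 (h = 3 + (-3*(-3) + 1)/5 = 3 + (9 + 1)/5 = 3 + (⅕)*10 = 3 + 2 = 5)
n(H) = 24 - 8*H
K(a, U) = I*√129 (K(a, U) = √(-134 + 5) = √(-129) = I*√129)
n(-279)/K(-294, -288) = (24 - 8*(-279))/((I*√129)) = (24 + 2232)*(-I*√129/129) = 2256*(-I*√129/129) = -752*I*√129/43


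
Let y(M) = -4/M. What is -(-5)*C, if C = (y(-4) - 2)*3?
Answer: -15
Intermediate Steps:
C = -3 (C = (-4/(-4) - 2)*3 = (-4*(-¼) - 2)*3 = (1 - 2)*3 = -1*3 = -3)
-(-5)*C = -(-5)*(-3) = -5*3 = -15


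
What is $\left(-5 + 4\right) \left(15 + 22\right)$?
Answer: $-37$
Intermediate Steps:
$\left(-5 + 4\right) \left(15 + 22\right) = \left(-1\right) 37 = -37$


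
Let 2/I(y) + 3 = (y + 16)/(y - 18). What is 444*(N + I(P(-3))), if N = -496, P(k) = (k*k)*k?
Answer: -6836934/31 ≈ -2.2055e+5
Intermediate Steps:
P(k) = k³ (P(k) = k²*k = k³)
I(y) = 2/(-3 + (16 + y)/(-18 + y)) (I(y) = 2/(-3 + (y + 16)/(y - 18)) = 2/(-3 + (16 + y)/(-18 + y)))
444*(N + I(P(-3))) = 444*(-496 + (18 - 1*(-3)³)/(-35 + (-3)³)) = 444*(-496 + (18 - 1*(-27))/(-35 - 27)) = 444*(-496 + (18 + 27)/(-62)) = 444*(-496 - 1/62*45) = 444*(-496 - 45/62) = 444*(-30797/62) = -6836934/31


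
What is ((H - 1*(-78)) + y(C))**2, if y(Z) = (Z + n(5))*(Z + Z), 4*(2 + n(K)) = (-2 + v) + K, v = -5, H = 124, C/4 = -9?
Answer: 8844676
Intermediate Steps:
C = -36 (C = 4*(-9) = -36)
n(K) = -15/4 + K/4 (n(K) = -2 + ((-2 - 5) + K)/4 = -2 + (-7 + K)/4 = -2 + (-7/4 + K/4) = -15/4 + K/4)
y(Z) = 2*Z*(-5/2 + Z) (y(Z) = (Z + (-15/4 + (1/4)*5))*(Z + Z) = (Z + (-15/4 + 5/4))*(2*Z) = (Z - 5/2)*(2*Z) = (-5/2 + Z)*(2*Z) = 2*Z*(-5/2 + Z))
((H - 1*(-78)) + y(C))**2 = ((124 - 1*(-78)) - 36*(-5 + 2*(-36)))**2 = ((124 + 78) - 36*(-5 - 72))**2 = (202 - 36*(-77))**2 = (202 + 2772)**2 = 2974**2 = 8844676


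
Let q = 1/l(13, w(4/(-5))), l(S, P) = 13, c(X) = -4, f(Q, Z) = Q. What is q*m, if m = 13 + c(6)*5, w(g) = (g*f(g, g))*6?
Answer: -7/13 ≈ -0.53846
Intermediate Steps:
w(g) = 6*g**2 (w(g) = (g*g)*6 = g**2*6 = 6*g**2)
m = -7 (m = 13 - 4*5 = 13 - 20 = -7)
q = 1/13 ≈ 0.076923
q*m = (1/13)*(-7) = -7/13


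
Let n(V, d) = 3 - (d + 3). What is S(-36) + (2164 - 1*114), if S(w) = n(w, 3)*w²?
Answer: -1838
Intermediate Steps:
n(V, d) = -d (n(V, d) = 3 - (3 + d) = 3 + (-3 - d) = -d)
S(w) = -3*w² (S(w) = (-1*3)*w² = -3*w²)
S(-36) + (2164 - 1*114) = -3*(-36)² + (2164 - 1*114) = -3*1296 + (2164 - 114) = -3888 + 2050 = -1838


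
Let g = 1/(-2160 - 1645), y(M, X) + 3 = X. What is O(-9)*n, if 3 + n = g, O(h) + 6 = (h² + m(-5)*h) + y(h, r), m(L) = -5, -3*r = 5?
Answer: -3949936/11415 ≈ -346.03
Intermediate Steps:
r = -5/3 (r = -⅓*5 = -5/3 ≈ -1.6667)
y(M, X) = -3 + X
O(h) = -32/3 + h² - 5*h (O(h) = -6 + ((h² - 5*h) + (-3 - 5/3)) = -6 + ((h² - 5*h) - 14/3) = -6 + (-14/3 + h² - 5*h) = -32/3 + h² - 5*h)
g = -1/3805 (g = 1/(-3805) = -1/3805 ≈ -0.00026281)
n = -11416/3805 (n = -3 - 1/3805 = -11416/3805 ≈ -3.0003)
O(-9)*n = (-32/3 + (-9)² - 5*(-9))*(-11416/3805) = (-32/3 + 81 + 45)*(-11416/3805) = (346/3)*(-11416/3805) = -3949936/11415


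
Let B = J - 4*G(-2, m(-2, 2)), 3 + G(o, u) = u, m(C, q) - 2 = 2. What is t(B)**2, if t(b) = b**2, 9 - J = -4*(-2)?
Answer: 81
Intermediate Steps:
m(C, q) = 4 (m(C, q) = 2 + 2 = 4)
G(o, u) = -3 + u
J = 1 (J = 9 - (-4)*(-2) = 9 - 1*8 = 9 - 8 = 1)
B = -3 (B = 1 - 4*(-3 + 4) = 1 - 4*1 = 1 - 4 = -3)
t(B)**2 = ((-3)**2)**2 = 9**2 = 81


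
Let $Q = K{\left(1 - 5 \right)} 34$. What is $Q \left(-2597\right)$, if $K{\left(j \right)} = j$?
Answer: $353192$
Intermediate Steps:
$Q = -136$ ($Q = \left(1 - 5\right) 34 = \left(-4\right) 34 = -136$)
$Q \left(-2597\right) = \left(-136\right) \left(-2597\right) = 353192$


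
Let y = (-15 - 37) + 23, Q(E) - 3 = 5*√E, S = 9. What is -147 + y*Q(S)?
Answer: -669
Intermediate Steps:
Q(E) = 3 + 5*√E
y = -29 (y = -52 + 23 = -29)
-147 + y*Q(S) = -147 - 29*(3 + 5*√9) = -147 - 29*(3 + 5*3) = -147 - 29*(3 + 15) = -147 - 29*18 = -147 - 522 = -669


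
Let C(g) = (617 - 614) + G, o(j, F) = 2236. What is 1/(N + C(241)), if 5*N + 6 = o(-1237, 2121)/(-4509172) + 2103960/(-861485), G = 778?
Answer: 194229202021/151365041297960 ≈ 0.0012832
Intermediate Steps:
C(g) = 781 (C(g) = (617 - 614) + 778 = 3 + 778 = 781)
N = -327965480441/194229202021 (N = -6/5 + (2236/(-4509172) + 2103960/(-861485))/5 = -6/5 + (2236*(-1/4509172) + 2103960*(-1/861485))/5 = -6/5 + (-559/1127293 - 420792/172297)/5 = -6/5 + (⅕)*(-474452190079/194229202021) = -6/5 - 474452190079/971146010105 = -327965480441/194229202021 ≈ -1.6885)
1/(N + C(241)) = 1/(-327965480441/194229202021 + 781) = 1/(151365041297960/194229202021) = 194229202021/151365041297960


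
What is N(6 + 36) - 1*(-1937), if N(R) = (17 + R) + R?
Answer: 2038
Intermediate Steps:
N(R) = 17 + 2*R
N(6 + 36) - 1*(-1937) = (17 + 2*(6 + 36)) - 1*(-1937) = (17 + 2*42) + 1937 = (17 + 84) + 1937 = 101 + 1937 = 2038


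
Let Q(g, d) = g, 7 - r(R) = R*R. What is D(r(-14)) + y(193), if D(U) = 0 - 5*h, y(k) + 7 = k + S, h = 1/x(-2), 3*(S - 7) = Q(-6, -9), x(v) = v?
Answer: 387/2 ≈ 193.50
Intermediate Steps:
r(R) = 7 - R**2 (r(R) = 7 - R*R = 7 - R**2)
S = 5 (S = 7 + (1/3)*(-6) = 7 - 2 = 5)
h = -1/2 (h = 1/(-2) = -1/2 ≈ -0.50000)
y(k) = -2 + k (y(k) = -7 + (k + 5) = -7 + (5 + k) = -2 + k)
D(U) = 5/2 (D(U) = 0 - 5*(-1/2) = 0 + 5/2 = 5/2)
D(r(-14)) + y(193) = 5/2 + (-2 + 193) = 5/2 + 191 = 387/2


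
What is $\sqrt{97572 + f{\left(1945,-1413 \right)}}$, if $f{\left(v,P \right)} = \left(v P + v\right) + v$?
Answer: $i \sqrt{2646823} \approx 1626.9 i$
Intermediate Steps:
$f{\left(v,P \right)} = 2 v + P v$ ($f{\left(v,P \right)} = \left(P v + v\right) + v = \left(v + P v\right) + v = 2 v + P v$)
$\sqrt{97572 + f{\left(1945,-1413 \right)}} = \sqrt{97572 + 1945 \left(2 - 1413\right)} = \sqrt{97572 + 1945 \left(-1411\right)} = \sqrt{97572 - 2744395} = \sqrt{-2646823} = i \sqrt{2646823}$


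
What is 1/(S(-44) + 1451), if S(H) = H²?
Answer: 1/3387 ≈ 0.00029525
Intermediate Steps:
1/(S(-44) + 1451) = 1/((-44)² + 1451) = 1/(1936 + 1451) = 1/3387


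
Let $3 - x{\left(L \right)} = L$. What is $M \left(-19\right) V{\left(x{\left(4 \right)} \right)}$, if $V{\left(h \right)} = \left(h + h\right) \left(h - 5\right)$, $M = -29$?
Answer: $6612$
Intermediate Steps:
$x{\left(L \right)} = 3 - L$
$V{\left(h \right)} = 2 h \left(-5 + h\right)$
$M \left(-19\right) V{\left(x{\left(4 \right)} \right)} = \left(-29\right) \left(-19\right) 2 \left(3 - 4\right) \left(-5 + \left(3 - 4\right)\right) = 551 \cdot 2 \left(3 - 4\right) \left(-5 + \left(3 - 4\right)\right) = 551 \cdot 2 \left(-1\right) \left(-5 - 1\right) = 551 \cdot 2 \left(-1\right) \left(-6\right) = 551 \cdot 12 = 6612$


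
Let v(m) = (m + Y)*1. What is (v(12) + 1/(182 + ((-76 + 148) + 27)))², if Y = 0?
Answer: 11377129/78961 ≈ 144.09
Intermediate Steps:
v(m) = m (v(m) = (m + 0)*1 = m*1 = m)
(v(12) + 1/(182 + ((-76 + 148) + 27)))² = (12 + 1/(182 + ((-76 + 148) + 27)))² = (12 + 1/(182 + (72 + 27)))² = (12 + 1/(182 + 99))² = (12 + 1/281)² = (3373/281)² = 11377129/78961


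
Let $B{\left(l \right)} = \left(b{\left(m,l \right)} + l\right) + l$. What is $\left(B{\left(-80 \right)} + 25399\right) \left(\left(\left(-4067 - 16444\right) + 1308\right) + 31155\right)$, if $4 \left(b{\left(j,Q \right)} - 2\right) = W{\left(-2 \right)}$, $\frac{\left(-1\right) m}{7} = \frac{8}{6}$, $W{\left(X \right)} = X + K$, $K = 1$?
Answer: $301677444$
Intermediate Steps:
$W{\left(X \right)} = 1 + X$ ($W{\left(X \right)} = X + 1 = 1 + X$)
$m = - \frac{28}{3}$ ($m = - 7 \cdot \frac{8}{6} = - 7 \cdot 8 \cdot \frac{1}{6} = \left(-7\right) \frac{4}{3} = - \frac{28}{3} \approx -9.3333$)
$b{\left(j,Q \right)} = \frac{7}{4}$ ($b{\left(j,Q \right)} = 2 + \frac{1 - 2}{4} = 2 + \frac{1}{4} \left(-1\right) = 2 - \frac{1}{4} = \frac{7}{4}$)
$B{\left(l \right)} = \frac{7}{4} + 2 l$ ($B{\left(l \right)} = \left(\frac{7}{4} + l\right) + l = \frac{7}{4} + 2 l$)
$\left(B{\left(-80 \right)} + 25399\right) \left(\left(\left(-4067 - 16444\right) + 1308\right) + 31155\right) = \left(\left(\frac{7}{4} + 2 \left(-80\right)\right) + 25399\right) \left(\left(\left(-4067 - 16444\right) + 1308\right) + 31155\right) = \left(\left(\frac{7}{4} - 160\right) + 25399\right) \left(\left(-20511 + 1308\right) + 31155\right) = \left(- \frac{633}{4} + 25399\right) \left(-19203 + 31155\right) = \frac{100963}{4} \cdot 11952 = 301677444$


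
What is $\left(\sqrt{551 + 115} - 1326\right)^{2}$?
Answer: $1758942 - 7956 \sqrt{74} \approx 1.6905 \cdot 10^{6}$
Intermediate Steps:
$\left(\sqrt{551 + 115} - 1326\right)^{2} = \left(\sqrt{666} - 1326\right)^{2} = \left(3 \sqrt{74} - 1326\right)^{2} = \left(-1326 + 3 \sqrt{74}\right)^{2}$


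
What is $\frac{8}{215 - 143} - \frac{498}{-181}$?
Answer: $\frac{4663}{1629} \approx 2.8625$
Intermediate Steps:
$\frac{8}{215 - 143} - \frac{498}{-181} = \frac{8}{72} - - \frac{498}{181} = 8 \cdot \frac{1}{72} + \frac{498}{181} = \frac{1}{9} + \frac{498}{181} = \frac{4663}{1629}$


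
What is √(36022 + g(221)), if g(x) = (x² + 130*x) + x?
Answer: 3*√12646 ≈ 337.36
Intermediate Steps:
g(x) = x² + 131*x
√(36022 + g(221)) = √(36022 + 221*(131 + 221)) = √(36022 + 221*352) = √(36022 + 77792) = √113814 = 3*√12646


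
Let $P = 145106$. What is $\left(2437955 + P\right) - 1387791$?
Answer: $1195270$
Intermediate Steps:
$\left(2437955 + P\right) - 1387791 = \left(2437955 + 145106\right) - 1387791 = 2583061 - 1387791 = 1195270$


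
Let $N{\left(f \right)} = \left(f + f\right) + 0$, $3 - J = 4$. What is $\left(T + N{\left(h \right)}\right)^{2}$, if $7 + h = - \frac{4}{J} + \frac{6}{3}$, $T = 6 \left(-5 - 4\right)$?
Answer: $3136$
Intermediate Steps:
$J = -1$ ($J = 3 - 4 = -1$)
$T = -54$ ($T = 6 \left(-9\right) = -54$)
$h = -1$ ($h = -7 + \left(- \frac{4}{-1} + \frac{6}{3}\right) = -7 + \left(\left(-4\right) \left(-1\right) + 6 \cdot \frac{1}{3}\right) = -7 + \left(4 + 2\right) = -7 + 6 = -1$)
$N{\left(f \right)} = 2 f$ ($N{\left(f \right)} = 2 f + 0 = 2 f$)
$\left(T + N{\left(h \right)}\right)^{2} = \left(-54 + 2 \left(-1\right)\right)^{2} = \left(-54 - 2\right)^{2} = \left(-56\right)^{2} = 3136$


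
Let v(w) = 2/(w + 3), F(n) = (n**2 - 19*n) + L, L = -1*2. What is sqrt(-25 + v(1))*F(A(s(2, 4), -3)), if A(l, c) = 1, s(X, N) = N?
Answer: -70*I*sqrt(2) ≈ -98.995*I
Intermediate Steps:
L = -2
F(n) = -2 + n**2 - 19*n (F(n) = (n**2 - 19*n) - 2 = -2 + n**2 - 19*n)
v(w) = 2/(3 + w)
sqrt(-25 + v(1))*F(A(s(2, 4), -3)) = sqrt(-25 + 2/(3 + 1))*(-2 + 1**2 - 19*1) = sqrt(-25 + 2/4)*(-2 + 1 - 19) = sqrt(-25 + 2*(1/4))*(-20) = sqrt(-25 + 1/2)*(-20) = sqrt(-49/2)*(-20) = (7*I*sqrt(2)/2)*(-20) = -70*I*sqrt(2)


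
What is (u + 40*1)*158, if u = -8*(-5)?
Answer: 12640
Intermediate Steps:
u = 40
(u + 40*1)*158 = (40 + 40*1)*158 = (40 + 40)*158 = 80*158 = 12640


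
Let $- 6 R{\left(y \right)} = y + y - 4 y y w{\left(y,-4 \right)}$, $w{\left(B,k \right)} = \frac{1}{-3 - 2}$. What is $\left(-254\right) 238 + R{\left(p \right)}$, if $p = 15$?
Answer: $- \frac{121809}{2} \approx -60905.0$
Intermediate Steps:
$w{\left(B,k \right)} = - \frac{1}{5}$ ($w{\left(B,k \right)} = \frac{1}{-5} = - \frac{1}{5}$)
$R{\left(y \right)} = - \frac{2 y^{3}}{15} - \frac{y}{6}$ ($R{\left(y \right)} = - \frac{y + y - 4 y y \left(- \frac{1}{5}\right)}{6} = - \frac{y + y - 4 y^{2} \left(- \frac{1}{5}\right)}{6} = - \frac{y + y \frac{4 y^{2}}{5}}{6} = - \frac{y + \frac{4 y^{3}}{5}}{6} = - \frac{2 y^{3}}{15} - \frac{y}{6}$)
$\left(-254\right) 238 + R{\left(p \right)} = \left(-254\right) 238 + \frac{1}{30} \cdot 15 \left(-5 - 4 \cdot 15^{2}\right) = -60452 + \frac{1}{30} \cdot 15 \left(-5 - 900\right) = -60452 + \frac{1}{30} \cdot 15 \left(-905\right) = -60452 - \frac{905}{2} = - \frac{121809}{2}$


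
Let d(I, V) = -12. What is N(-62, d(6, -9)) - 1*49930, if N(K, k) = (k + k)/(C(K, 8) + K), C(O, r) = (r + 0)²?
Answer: -49942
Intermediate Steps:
C(O, r) = r²
N(K, k) = 2*k/(64 + K) (N(K, k) = (k + k)/(8² + K) = (2*k)/(64 + K) = 2*k/(64 + K))
N(-62, d(6, -9)) - 1*49930 = 2*(-12)/(64 - 62) - 1*49930 = 2*(-12)/2 - 49930 = 2*(-12)*(½) - 49930 = -12 - 49930 = -49942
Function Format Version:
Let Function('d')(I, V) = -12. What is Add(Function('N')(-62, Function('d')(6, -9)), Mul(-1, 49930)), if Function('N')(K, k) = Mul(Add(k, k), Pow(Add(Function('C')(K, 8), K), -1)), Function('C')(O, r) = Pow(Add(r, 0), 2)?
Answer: -49942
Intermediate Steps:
Function('C')(O, r) = Pow(r, 2)
Function('N')(K, k) = Mul(2, k, Pow(Add(64, K), -1)) (Function('N')(K, k) = Mul(Add(k, k), Pow(Add(Pow(8, 2), K), -1)) = Mul(Mul(2, k), Pow(Add(64, K), -1)) = Mul(2, k, Pow(Add(64, K), -1)))
Add(Function('N')(-62, Function('d')(6, -9)), Mul(-1, 49930)) = Add(Mul(2, -12, Pow(Add(64, -62), -1)), Mul(-1, 49930)) = Add(Mul(2, -12, Pow(2, -1)), -49930) = Add(Mul(2, -12, Rational(1, 2)), -49930) = Add(-12, -49930) = -49942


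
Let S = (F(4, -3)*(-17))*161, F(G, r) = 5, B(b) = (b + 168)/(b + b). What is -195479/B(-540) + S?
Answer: -18017345/31 ≈ -5.8121e+5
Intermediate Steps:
B(b) = (168 + b)/(2*b) (B(b) = (168 + b)/((2*b)) = (168 + b)*(1/(2*b)) = (168 + b)/(2*b))
S = -13685 (S = (5*(-17))*161 = -85*161 = -13685)
-195479/B(-540) + S = -195479*(-1080/(168 - 540)) - 13685 = -195479/((½)*(-1/540)*(-372)) - 13685 = -195479/31/90 - 13685 = -195479*90/31 - 13685 = -17593110/31 - 13685 = -18017345/31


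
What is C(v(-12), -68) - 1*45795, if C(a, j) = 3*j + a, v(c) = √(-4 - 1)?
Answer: -45999 + I*√5 ≈ -45999.0 + 2.2361*I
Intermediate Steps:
v(c) = I*√5 (v(c) = √(-5) = I*√5)
C(a, j) = a + 3*j
C(v(-12), -68) - 1*45795 = (I*√5 + 3*(-68)) - 1*45795 = (I*√5 - 204) - 45795 = (-204 + I*√5) - 45795 = -45999 + I*√5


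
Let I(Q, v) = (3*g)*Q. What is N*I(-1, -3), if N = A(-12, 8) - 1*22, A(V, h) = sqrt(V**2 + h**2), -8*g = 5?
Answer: -165/4 + 15*sqrt(13)/2 ≈ -14.208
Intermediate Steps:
g = -5/8 (g = -1/8*5 = -5/8 ≈ -0.62500)
I(Q, v) = -15*Q/8 (I(Q, v) = (3*(-5/8))*Q = -15*Q/8)
N = -22 + 4*sqrt(13) (N = sqrt((-12)**2 + 8**2) - 1*22 = sqrt(144 + 64) - 22 = sqrt(208) - 22 = 4*sqrt(13) - 22 = -22 + 4*sqrt(13) ≈ -7.5778)
N*I(-1, -3) = (-22 + 4*sqrt(13))*(-15/8*(-1)) = (-22 + 4*sqrt(13))*(15/8) = -165/4 + 15*sqrt(13)/2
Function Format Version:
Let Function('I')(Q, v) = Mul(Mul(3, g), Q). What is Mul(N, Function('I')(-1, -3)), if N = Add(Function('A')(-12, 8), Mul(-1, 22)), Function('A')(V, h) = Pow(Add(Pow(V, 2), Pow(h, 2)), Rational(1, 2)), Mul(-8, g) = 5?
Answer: Add(Rational(-165, 4), Mul(Rational(15, 2), Pow(13, Rational(1, 2)))) ≈ -14.208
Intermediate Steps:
g = Rational(-5, 8) (g = Mul(Rational(-1, 8), 5) = Rational(-5, 8) ≈ -0.62500)
Function('I')(Q, v) = Mul(Rational(-15, 8), Q) (Function('I')(Q, v) = Mul(Mul(3, Rational(-5, 8)), Q) = Mul(Rational(-15, 8), Q))
N = Add(-22, Mul(4, Pow(13, Rational(1, 2)))) (N = Add(Pow(Add(Pow(-12, 2), Pow(8, 2)), Rational(1, 2)), Mul(-1, 22)) = Add(Pow(Add(144, 64), Rational(1, 2)), -22) = Add(Pow(208, Rational(1, 2)), -22) = Add(Mul(4, Pow(13, Rational(1, 2))), -22) = Add(-22, Mul(4, Pow(13, Rational(1, 2)))) ≈ -7.5778)
Mul(N, Function('I')(-1, -3)) = Mul(Add(-22, Mul(4, Pow(13, Rational(1, 2)))), Mul(Rational(-15, 8), -1)) = Mul(Add(-22, Mul(4, Pow(13, Rational(1, 2)))), Rational(15, 8)) = Add(Rational(-165, 4), Mul(Rational(15, 2), Pow(13, Rational(1, 2))))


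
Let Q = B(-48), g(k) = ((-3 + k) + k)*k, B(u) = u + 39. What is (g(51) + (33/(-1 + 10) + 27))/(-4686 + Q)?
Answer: -15239/14085 ≈ -1.0819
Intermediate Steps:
B(u) = 39 + u
g(k) = k*(-3 + 2*k) (g(k) = (-3 + 2*k)*k = k*(-3 + 2*k))
Q = -9 (Q = 39 - 48 = -9)
(g(51) + (33/(-1 + 10) + 27))/(-4686 + Q) = (51*(-3 + 2*51) + (33/(-1 + 10) + 27))/(-4686 - 9) = (51*(-3 + 102) + (33/9 + 27))/(-4695) = (51*99 + (33*(⅑) + 27))*(-1/4695) = (5049 + (11/3 + 27))*(-1/4695) = (5049 + 92/3)*(-1/4695) = (15239/3)*(-1/4695) = -15239/14085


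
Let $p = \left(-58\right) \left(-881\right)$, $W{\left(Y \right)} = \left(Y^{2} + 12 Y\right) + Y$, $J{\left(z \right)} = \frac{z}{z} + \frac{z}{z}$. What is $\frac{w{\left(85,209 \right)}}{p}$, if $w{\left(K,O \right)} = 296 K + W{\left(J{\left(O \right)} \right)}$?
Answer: $\frac{12595}{25549} \approx 0.49297$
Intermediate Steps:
$J{\left(z \right)} = 2$ ($J{\left(z \right)} = 1 + 1 = 2$)
$W{\left(Y \right)} = Y^{2} + 13 Y$
$w{\left(K,O \right)} = 30 + 296 K$ ($w{\left(K,O \right)} = 296 K + 2 \left(13 + 2\right) = 296 K + 2 \cdot 15 = 296 K + 30 = 30 + 296 K$)
$p = 51098$
$\frac{w{\left(85,209 \right)}}{p} = \frac{30 + 296 \cdot 85}{51098} = \left(30 + 25160\right) \frac{1}{51098} = 25190 \cdot \frac{1}{51098} = \frac{12595}{25549}$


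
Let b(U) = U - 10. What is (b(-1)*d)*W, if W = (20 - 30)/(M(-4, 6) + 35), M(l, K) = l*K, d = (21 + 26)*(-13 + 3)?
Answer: -4700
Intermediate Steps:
b(U) = -10 + U
d = -470 (d = 47*(-10) = -470)
M(l, K) = K*l
W = -10/11 (W = (20 - 30)/(6*(-4) + 35) = -10/(-24 + 35) = -10/11 ≈ -0.90909)
(b(-1)*d)*W = ((-10 - 1)*(-470))*(-10/11) = -11*(-470)*(-10/11) = 5170*(-10/11) = -4700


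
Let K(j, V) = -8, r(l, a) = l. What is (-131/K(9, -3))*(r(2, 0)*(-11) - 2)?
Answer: -393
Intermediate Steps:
(-131/K(9, -3))*(r(2, 0)*(-11) - 2) = (-131/(-8))*(2*(-11) - 2) = (-131*(-⅛))*(-22 - 2) = (131/8)*(-24) = -393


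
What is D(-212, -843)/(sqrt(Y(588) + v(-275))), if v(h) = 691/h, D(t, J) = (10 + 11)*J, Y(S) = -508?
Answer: 29505*I*sqrt(171589)/15599 ≈ 783.51*I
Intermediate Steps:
D(t, J) = 21*J
D(-212, -843)/(sqrt(Y(588) + v(-275))) = (21*(-843))/(sqrt(-508 + 691/(-275))) = -17703/sqrt(-508 + 691*(-1/275)) = -17703/sqrt(-508 - 691/275) = -17703*(-5*I*sqrt(171589)/46797) = -(-29505)*I*sqrt(171589)/15599 = 29505*I*sqrt(171589)/15599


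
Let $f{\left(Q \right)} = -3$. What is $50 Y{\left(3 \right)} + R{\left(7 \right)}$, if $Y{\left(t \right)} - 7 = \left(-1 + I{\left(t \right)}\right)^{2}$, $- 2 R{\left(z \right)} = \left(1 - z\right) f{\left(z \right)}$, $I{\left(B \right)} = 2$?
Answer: $391$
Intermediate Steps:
$R{\left(z \right)} = \frac{3}{2} - \frac{3 z}{2}$ ($R{\left(z \right)} = - \frac{\left(1 - z\right) \left(-3\right)}{2} = - \frac{-3 + 3 z}{2} = \frac{3}{2} - \frac{3 z}{2}$)
$Y{\left(t \right)} = 8$ ($Y{\left(t \right)} = 7 + \left(-1 + 2\right)^{2} = 7 + 1^{2} = 7 + 1 = 8$)
$50 Y{\left(3 \right)} + R{\left(7 \right)} = 50 \cdot 8 + \left(\frac{3}{2} - \frac{21}{2}\right) = 400 + \left(\frac{3}{2} - \frac{21}{2}\right) = 400 - 9 = 391$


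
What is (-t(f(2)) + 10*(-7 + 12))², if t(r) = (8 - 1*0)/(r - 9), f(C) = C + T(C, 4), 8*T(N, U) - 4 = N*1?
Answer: 1643524/625 ≈ 2629.6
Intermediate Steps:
T(N, U) = ½ + N/8 (T(N, U) = ½ + (N*1)/8 = ½ + N/8)
f(C) = ½ + 9*C/8 (f(C) = C + (½ + C/8) = ½ + 9*C/8)
t(r) = 8/(-9 + r) (t(r) = (8 + 0)/(-9 + r) = 8/(-9 + r))
(-t(f(2)) + 10*(-7 + 12))² = (-8/(-9 + (½ + (9/8)*2)) + 10*(-7 + 12))² = (-8/(-9 + (½ + 9/4)) + 10*5)² = (-8/(-9 + 11/4) + 50)² = (-8/(-25/4) + 50)² = (-8*(-4)/25 + 50)² = (-1*(-32/25) + 50)² = (32/25 + 50)² = (1282/25)² = 1643524/625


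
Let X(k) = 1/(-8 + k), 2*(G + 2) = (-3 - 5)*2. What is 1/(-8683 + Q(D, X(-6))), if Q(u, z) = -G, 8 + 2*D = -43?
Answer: -1/8673 ≈ -0.00011530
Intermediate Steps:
D = -51/2 (D = -4 + (1/2)*(-43) = -4 - 43/2 = -51/2 ≈ -25.500)
G = -10 (G = -2 + ((-3 - 5)*2)/2 = -2 + (-8*2)/2 = -2 + (1/2)*(-16) = -2 - 8 = -10)
Q(u, z) = 10 (Q(u, z) = -1*(-10) = 10)
1/(-8683 + Q(D, X(-6))) = 1/(-8683 + 10) = 1/(-8673) = -1/8673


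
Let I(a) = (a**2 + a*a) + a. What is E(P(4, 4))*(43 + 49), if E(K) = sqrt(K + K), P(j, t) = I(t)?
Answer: 552*sqrt(2) ≈ 780.65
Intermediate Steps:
I(a) = a + 2*a**2 (I(a) = (a**2 + a**2) + a = 2*a**2 + a = a + 2*a**2)
P(j, t) = t*(1 + 2*t)
E(K) = sqrt(2)*sqrt(K) (E(K) = sqrt(2*K) = sqrt(2)*sqrt(K))
E(P(4, 4))*(43 + 49) = (sqrt(2)*sqrt(4*(1 + 2*4)))*(43 + 49) = (sqrt(2)*sqrt(4*(1 + 8)))*92 = (sqrt(2)*sqrt(4*9))*92 = (sqrt(2)*sqrt(36))*92 = (sqrt(2)*6)*92 = (6*sqrt(2))*92 = 552*sqrt(2)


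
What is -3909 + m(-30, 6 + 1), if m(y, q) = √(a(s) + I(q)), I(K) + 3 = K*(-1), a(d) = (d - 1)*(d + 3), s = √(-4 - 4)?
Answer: -3909 + √(-21 + 4*I*√2) ≈ -3908.4 + 4.6232*I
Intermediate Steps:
s = 2*I*√2 (s = √(-8) = 2*I*√2 ≈ 2.8284*I)
a(d) = (-1 + d)*(3 + d)
I(K) = -3 - K (I(K) = -3 + K*(-1) = -3 - K)
m(y, q) = √(-14 - q + 4*I*√2) (m(y, q) = √((-3 + (2*I*√2)² + 2*(2*I*√2)) + (-3 - q)) = √((-3 - 8 + 4*I*√2) + (-3 - q)) = √((-11 + 4*I*√2) + (-3 - q)) = √(-14 - q + 4*I*√2))
-3909 + m(-30, 6 + 1) = -3909 + √(-14 - (6 + 1) + 4*I*√2) = -3909 + √(-14 - 1*7 + 4*I*√2) = -3909 + √(-14 - 7 + 4*I*√2) = -3909 + √(-21 + 4*I*√2)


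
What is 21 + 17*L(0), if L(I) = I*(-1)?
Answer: 21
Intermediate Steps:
L(I) = -I
21 + 17*L(0) = 21 + 17*(-1*0) = 21 + 17*0 = 21 + 0 = 21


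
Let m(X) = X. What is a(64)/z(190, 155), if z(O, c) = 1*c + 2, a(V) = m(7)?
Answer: 7/157 ≈ 0.044586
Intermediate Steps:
a(V) = 7
z(O, c) = 2 + c (z(O, c) = c + 2 = 2 + c)
a(64)/z(190, 155) = 7/(2 + 155) = 7/157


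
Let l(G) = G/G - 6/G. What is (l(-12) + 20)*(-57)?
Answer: -2451/2 ≈ -1225.5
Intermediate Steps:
l(G) = 1 - 6/G
(l(-12) + 20)*(-57) = ((-6 - 12)/(-12) + 20)*(-57) = (-1/12*(-18) + 20)*(-57) = (3/2 + 20)*(-57) = (43/2)*(-57) = -2451/2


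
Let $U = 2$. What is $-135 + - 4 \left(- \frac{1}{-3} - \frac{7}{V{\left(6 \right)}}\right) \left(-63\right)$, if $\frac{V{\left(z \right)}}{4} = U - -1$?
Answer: $-198$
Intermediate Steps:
$V{\left(z \right)} = 12$ ($V{\left(z \right)} = 4 \left(2 - -1\right) = 4 \left(2 + 1\right) = 4 \cdot 3 = 12$)
$-135 + - 4 \left(- \frac{1}{-3} - \frac{7}{V{\left(6 \right)}}\right) \left(-63\right) = -135 + - 4 \left(- \frac{1}{-3} - \frac{7}{12}\right) \left(-63\right) = -135 + - 4 \left(\left(-1\right) \left(- \frac{1}{3}\right) - \frac{7}{12}\right) \left(-63\right) = -135 + - 4 \left(\frac{1}{3} - \frac{7}{12}\right) \left(-63\right) = -135 + \left(-4\right) \left(- \frac{1}{4}\right) \left(-63\right) = -135 + 1 \left(-63\right) = -135 - 63 = -198$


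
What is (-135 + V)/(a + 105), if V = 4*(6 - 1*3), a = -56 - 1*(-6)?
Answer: -123/55 ≈ -2.2364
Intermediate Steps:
a = -50 (a = -56 + 6 = -50)
V = 12 (V = 4*(6 - 3) = 4*3 = 12)
(-135 + V)/(a + 105) = (-135 + 12)/(-50 + 105) = -123/55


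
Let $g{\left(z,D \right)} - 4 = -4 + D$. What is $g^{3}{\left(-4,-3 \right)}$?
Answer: $-27$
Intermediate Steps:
$g{\left(z,D \right)} = D$ ($g{\left(z,D \right)} = 4 + \left(-4 + D\right) = D$)
$g^{3}{\left(-4,-3 \right)} = \left(-3\right)^{3} = -27$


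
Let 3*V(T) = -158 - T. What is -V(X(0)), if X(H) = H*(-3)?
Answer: 158/3 ≈ 52.667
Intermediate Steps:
X(H) = -3*H
V(T) = -158/3 - T/3 (V(T) = (-158 - T)/3 = -158/3 - T/3)
-V(X(0)) = -(-158/3 - (-1)*0) = -(-158/3 - ⅓*0) = -(-158/3 + 0) = -1*(-158/3) = 158/3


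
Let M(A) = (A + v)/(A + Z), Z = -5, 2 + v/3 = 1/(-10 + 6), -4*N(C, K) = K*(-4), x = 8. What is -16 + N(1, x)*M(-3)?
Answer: -25/4 ≈ -6.2500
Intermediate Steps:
N(C, K) = K (N(C, K) = -K*(-4)/4 = -(-1)*K = K)
v = -27/4 (v = -6 + 3/(-10 + 6) = -6 + 3/(-4) = -6 + 3*(-¼) = -6 - ¾ = -27/4 ≈ -6.7500)
M(A) = (-27/4 + A)/(-5 + A) (M(A) = (A - 27/4)/(A - 5) = (-27/4 + A)/(-5 + A))
-16 + N(1, x)*M(-3) = -16 + 8*((-27/4 - 3)/(-5 - 3)) = -16 + 8*(-39/4/(-8)) = -16 + 8*(-⅛*(-39/4)) = -16 + 8*(39/32) = -16 + 39/4 = -25/4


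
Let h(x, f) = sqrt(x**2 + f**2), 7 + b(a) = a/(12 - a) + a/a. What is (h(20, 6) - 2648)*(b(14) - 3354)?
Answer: 8915816 - 6734*sqrt(109) ≈ 8.8455e+6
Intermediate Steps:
b(a) = -6 + a/(12 - a) (b(a) = -7 + (a/(12 - a) + a/a) = -7 + (a/(12 - a) + 1) = -7 + (1 + a/(12 - a)) = -6 + a/(12 - a))
h(x, f) = sqrt(f**2 + x**2)
(h(20, 6) - 2648)*(b(14) - 3354) = (sqrt(6**2 + 20**2) - 2648)*((72 - 7*14)/(-12 + 14) - 3354) = (sqrt(36 + 400) - 2648)*((72 - 98)/2 - 3354) = (sqrt(436) - 2648)*((1/2)*(-26) - 3354) = (2*sqrt(109) - 2648)*(-13 - 3354) = (-2648 + 2*sqrt(109))*(-3367) = 8915816 - 6734*sqrt(109)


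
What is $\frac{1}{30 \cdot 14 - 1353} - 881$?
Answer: $- \frac{821974}{933} \approx -881.0$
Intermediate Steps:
$\frac{1}{30 \cdot 14 - 1353} - 881 = \frac{1}{420 - 1353} - 881 = \frac{1}{-933} - 881 = - \frac{1}{933} - 881 = - \frac{821974}{933}$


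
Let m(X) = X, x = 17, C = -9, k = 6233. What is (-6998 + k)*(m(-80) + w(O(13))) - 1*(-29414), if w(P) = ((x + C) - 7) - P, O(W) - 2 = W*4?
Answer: 131159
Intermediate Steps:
O(W) = 2 + 4*W (O(W) = 2 + W*4 = 2 + 4*W)
w(P) = 1 - P (w(P) = ((17 - 9) - 7) - P = (8 - 7) - P = 1 - P)
(-6998 + k)*(m(-80) + w(O(13))) - 1*(-29414) = (-6998 + 6233)*(-80 + (1 - (2 + 4*13))) - 1*(-29414) = -765*(-80 + (1 - (2 + 52))) + 29414 = -765*(-80 + (1 - 1*54)) + 29414 = -765*(-80 + (1 - 54)) + 29414 = -765*(-80 - 53) + 29414 = -765*(-133) + 29414 = 101745 + 29414 = 131159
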